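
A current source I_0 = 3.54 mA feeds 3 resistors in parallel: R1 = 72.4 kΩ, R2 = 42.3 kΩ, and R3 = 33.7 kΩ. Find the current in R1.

I ≈ 0.728 mA

Total conductance ΣG = 1/72.4 + 1/42.3 + 1/33.7 = 0.06713 (units of 1/kΩ).
Current divider: I(R1) = I_0 · G_k/ΣG = 3.54 × (0.01381/0.06713) = 3.54 × 0.2058 = 0.7284 mA.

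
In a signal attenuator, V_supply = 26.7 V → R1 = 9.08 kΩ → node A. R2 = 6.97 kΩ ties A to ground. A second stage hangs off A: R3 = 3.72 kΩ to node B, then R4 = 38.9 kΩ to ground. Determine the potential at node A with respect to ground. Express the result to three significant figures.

The second stage (R3 + R4 = 42.62 kΩ) loads node A in parallel with R2.
R2 ‖ (R3+R4) = 5.990 kΩ.
V_A = 26.7 × 5.990/(9.08 + 5.990) = 10.61 V.

V_A ≈ 10.6 V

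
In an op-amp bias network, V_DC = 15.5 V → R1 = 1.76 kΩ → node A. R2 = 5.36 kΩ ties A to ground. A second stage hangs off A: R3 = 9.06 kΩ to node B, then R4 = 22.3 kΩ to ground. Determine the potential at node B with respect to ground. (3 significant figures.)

V_B ≈ 7.96 V

The second stage (R3 + R4 = 31.36 kΩ) loads node A in parallel with R2.
R2 ‖ (R3+R4) = 4.578 kΩ.
V_A = 15.5 × 4.578/(1.76 + 4.578) = 11.20 V.
Then the unloaded second divider: V_B = V_A × R4/(R3+R4) = 11.20 × 0.7111 = 7.961 V.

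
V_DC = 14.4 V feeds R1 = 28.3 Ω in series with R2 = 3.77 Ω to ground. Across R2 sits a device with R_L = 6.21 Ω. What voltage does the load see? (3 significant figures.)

R2 ‖ R_L = (3.77 × 6.21)/(3.77 + 6.21) = 2.346 Ω.
Now apply the divider: V_out = 14.4 × 0.07655 = 1.102 V.

V_out ≈ 1.10 V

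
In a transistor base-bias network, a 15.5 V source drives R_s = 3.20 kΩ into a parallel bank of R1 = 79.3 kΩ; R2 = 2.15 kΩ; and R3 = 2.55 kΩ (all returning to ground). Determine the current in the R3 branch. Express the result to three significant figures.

I ≈ 1.61 mA

Parallel bank: R_p = 1/(1/79.3 + 1/2.15 + 1/2.55) = 1.150 kΩ.
Node voltage V_A = V_DC · R_p/(R_s + R_p) = 15.5 × 0.2643 = 4.097 V.
Branch current I = V_A/R3 = 4.097/2.55 = 1.607 mA.
(Equivalently: I_total = 3.564 mA, then current-divider fraction G_k/ΣG = 0.4508.)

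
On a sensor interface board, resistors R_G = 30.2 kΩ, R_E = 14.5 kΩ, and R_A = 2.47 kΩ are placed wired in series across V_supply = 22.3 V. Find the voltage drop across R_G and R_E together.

V ≈ 21.1 V

Total series resistance ΣR = 30.2 + 14.5 + 2.47 = 47.17 kΩ.
R_{R_G..R_E} = 30.2 + 14.5 = 44.70 kΩ.
By the voltage-divider rule, V = 22.3 × 44.70/47.17 = 21.13 V.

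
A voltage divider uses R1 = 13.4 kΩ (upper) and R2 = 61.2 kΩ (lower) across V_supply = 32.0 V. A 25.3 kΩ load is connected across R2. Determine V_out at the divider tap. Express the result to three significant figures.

R2 ‖ R_L = (61.2 × 25.3)/(61.2 + 25.3) = 17.90 kΩ.
Now apply the divider: V_out = 32.0 × 0.5719 = 18.30 V.
(Unloaded it would be 26.3 V; the load pulls it down.)

V_out ≈ 18.3 V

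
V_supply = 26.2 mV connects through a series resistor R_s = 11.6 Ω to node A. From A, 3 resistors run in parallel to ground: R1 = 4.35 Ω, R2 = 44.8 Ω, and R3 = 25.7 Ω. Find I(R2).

I ≈ 0.134 mA

Equivalent of the parallel group: R_p = 3.435 Ω.
V_A by voltage divider: V_A = 26.2 × 3.435/(11.6 + 3.435) = 5.986 mV.
I(R2) = V_A / R2 = 5.986/44.8 = 0.1336 mA.
(Check via current divider: I_total = 1.743 mA; share G_k/ΣG = 0.07668 → same result.)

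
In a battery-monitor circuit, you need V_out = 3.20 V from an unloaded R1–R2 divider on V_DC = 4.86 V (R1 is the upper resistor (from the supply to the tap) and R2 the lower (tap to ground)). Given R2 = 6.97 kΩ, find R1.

The divider ratio is R2/(R1+R2) = 3.20/4.86 = 0.6584.
R1 = R2·(1/k − 1) = 6.97 × 0.5188 = 3.616 kΩ.

R1 ≈ 3.62 kΩ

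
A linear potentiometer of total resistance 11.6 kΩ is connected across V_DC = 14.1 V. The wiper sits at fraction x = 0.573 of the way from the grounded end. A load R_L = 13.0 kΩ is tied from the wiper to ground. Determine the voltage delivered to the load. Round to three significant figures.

Lower segment x·R_p = 6.647 kΩ; upper segment (1−x)·R_p = 4.953 kΩ.
(x·R_p) ‖ R_L = 4.398 kΩ.
Loaded-divider output: V_out = 14.1 × 0.4703 = 6.631 V.
(Unloaded: V_out = x·V_DC = 8.08 V.)

V_out ≈ 6.63 V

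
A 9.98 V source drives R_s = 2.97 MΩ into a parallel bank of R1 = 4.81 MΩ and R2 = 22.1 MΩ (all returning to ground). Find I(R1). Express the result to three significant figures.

I ≈ 1.18 µA

Equivalent of the parallel group: R_p = 3.950 MΩ.
V_A = 9.98 × 3.950/6.920 = 5.697 V.
I(R1) = V_A / R1 = 5.697/4.81 = 1.184 µA.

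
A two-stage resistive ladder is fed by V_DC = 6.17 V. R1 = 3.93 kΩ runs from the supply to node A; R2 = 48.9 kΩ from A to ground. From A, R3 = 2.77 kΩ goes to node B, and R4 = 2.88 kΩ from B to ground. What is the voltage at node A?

V_A ≈ 3.47 V

Looking into the second stage from A: R3 + R4 = 5.650 kΩ appears in parallel with R2.
R2 ‖ (R3+R4) = 5.065 kΩ.
V_A = 6.17 × 5.065/(3.93 + 5.065) = 3.474 V.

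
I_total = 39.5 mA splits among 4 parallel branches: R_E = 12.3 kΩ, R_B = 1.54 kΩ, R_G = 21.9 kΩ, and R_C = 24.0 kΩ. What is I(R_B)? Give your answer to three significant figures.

I ≈ 31.4 mA

Conductances: ΣG = 1/12.3 + 1/1.54 + 1/21.9 + 1/24.0 = 0.8180 (1/kΩ).
R_B takes the fraction G_k/ΣG = 0.6494/0.8180 = 0.7938, so I = 39.5 × 0.7938 = 31.36 mA.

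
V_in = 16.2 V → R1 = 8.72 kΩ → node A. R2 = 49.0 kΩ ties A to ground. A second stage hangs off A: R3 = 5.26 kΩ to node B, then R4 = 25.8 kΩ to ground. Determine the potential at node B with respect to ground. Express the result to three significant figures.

Node A sees R2 in parallel with the series input of stage 2, R3 + R4 = 31.06 kΩ.
R2 ‖ (R3+R4) = 19.01 kΩ.
V_A = 16.2 × 19.01/(8.72 + 19.01) = 11.11 V.
Then the unloaded second divider: V_B = V_A × R4/(R3+R4) = 11.11 × 0.8307 = 9.225 V.

V_B ≈ 9.22 V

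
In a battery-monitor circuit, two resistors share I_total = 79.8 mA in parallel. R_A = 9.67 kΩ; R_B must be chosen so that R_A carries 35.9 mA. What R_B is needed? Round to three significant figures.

The fraction through R_A equals R_B/(R_A+R_B).
35.9/79.8 = R_B/(R_A + R_B) → R_B = R_A · (0.4499)/(1 − 0.4499) = 9.67 × 0.8178 = 7.908 kΩ.

R_B ≈ 7.91 kΩ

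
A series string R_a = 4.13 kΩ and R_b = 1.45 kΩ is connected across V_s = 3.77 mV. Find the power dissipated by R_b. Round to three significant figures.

The common current is I = 3.77/5.580 = 0.6756 µA.
P(R_b) = I²·R_b = (0.6756)² × 1.45 = 0.6619 nW.

P ≈ 0.662 nW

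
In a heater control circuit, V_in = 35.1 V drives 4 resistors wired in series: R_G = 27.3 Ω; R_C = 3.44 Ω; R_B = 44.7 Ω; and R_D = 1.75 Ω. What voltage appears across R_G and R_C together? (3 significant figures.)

ΣR = 27.3 + 3.44 + 44.7 + 1.75 = 77.19 Ω.
R_{R_G..R_C} = 27.3 + 3.44 = 30.74 Ω.
Voltage divider: V = V_in · (30.74 / 77.19) = 35.1 × 0.3982 = 13.98 V.

V ≈ 14.0 V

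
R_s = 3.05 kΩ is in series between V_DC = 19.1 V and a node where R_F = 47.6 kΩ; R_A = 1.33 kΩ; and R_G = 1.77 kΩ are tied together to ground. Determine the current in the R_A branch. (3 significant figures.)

Parallel bank: R_p = 1/(1/47.6 + 1/1.33 + 1/1.77) = 0.7475 kΩ.
V_A by voltage divider: V_A = 19.1 × 0.7475/(3.05 + 0.7475) = 3.759 V.
I(R_A) = V_A / R_A = 3.759/1.33 = 2.827 mA.

I ≈ 2.83 mA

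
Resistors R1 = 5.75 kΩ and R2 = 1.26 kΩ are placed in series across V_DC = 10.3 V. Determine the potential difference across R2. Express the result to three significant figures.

V ≈ 1.85 V

Total series resistance ΣR = 5.75 + 1.26 = 7.010 kΩ.
V = V_DC · R/ΣR = 10.3 × 0.1797 = 1.851 V.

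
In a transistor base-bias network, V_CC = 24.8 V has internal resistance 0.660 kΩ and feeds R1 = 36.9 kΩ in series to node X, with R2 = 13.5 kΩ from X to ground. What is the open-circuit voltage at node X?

R1' = 0.660 + 36.9 = 37.56 kΩ (source resistance + R1).
With X open, the divider is unloaded: V_th = 24.8 × 13.5/51.06 = 6.557 V.

V_th ≈ 6.56 V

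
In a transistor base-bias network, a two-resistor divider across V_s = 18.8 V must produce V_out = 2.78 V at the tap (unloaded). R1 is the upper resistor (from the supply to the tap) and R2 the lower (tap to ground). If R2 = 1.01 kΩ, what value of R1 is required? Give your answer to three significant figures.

R1 ≈ 5.82 kΩ

V_out/V_s = R2/(R1+R2) = 0.1479.
Rearranging, R1 = R2·(1−k)/k = 1.01 × 5.763 = 5.820 kΩ.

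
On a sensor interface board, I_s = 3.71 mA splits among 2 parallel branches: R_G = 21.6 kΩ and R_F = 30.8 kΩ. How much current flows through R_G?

Two-branch current divider: I_k = I_s · R_other/(R_1 + R_2).
So I = 3.71 × 30.8/52.40 = 2.181 mA.

I ≈ 2.18 mA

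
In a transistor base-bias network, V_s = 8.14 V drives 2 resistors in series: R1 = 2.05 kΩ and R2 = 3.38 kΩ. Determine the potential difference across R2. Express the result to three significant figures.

Series total: ΣR = 2.05 + 3.38 = 5.430 kΩ.
Voltage divider: V = V_s · (3.380 / 5.430) = 8.14 × 0.6225 = 5.067 V.

V ≈ 5.07 V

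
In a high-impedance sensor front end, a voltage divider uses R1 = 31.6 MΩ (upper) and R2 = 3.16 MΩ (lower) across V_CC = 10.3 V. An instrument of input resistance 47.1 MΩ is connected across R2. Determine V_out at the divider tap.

R2 ‖ R_L = (3.16 × 47.1)/(3.16 + 47.1) = 2.961 MΩ.
Now apply the divider: V_out = 10.3 × 0.08568 = 0.8825 V.

V_out ≈ 0.883 V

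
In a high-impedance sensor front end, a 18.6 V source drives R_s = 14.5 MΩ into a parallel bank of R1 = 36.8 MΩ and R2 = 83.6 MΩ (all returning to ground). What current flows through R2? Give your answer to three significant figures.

Combine the parallel branches: R_p = (1/36.8 + 1/83.6)⁻¹ = 25.55 MΩ.
V_A by voltage divider: V_A = 18.6 × 25.55/(14.5 + 25.55) = 11.87 V.
Branch current I = V_A/R2 = 11.87/83.6 = 0.1419 µA.

I ≈ 0.142 µA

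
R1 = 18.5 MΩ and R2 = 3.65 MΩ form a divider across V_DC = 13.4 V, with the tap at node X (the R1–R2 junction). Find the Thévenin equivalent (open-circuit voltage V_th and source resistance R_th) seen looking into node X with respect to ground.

V_th ≈ 2.21 V, R_th ≈ 3.05 MΩ

With X open, the divider is unloaded: V_th = 13.4 × 3.65/22.15 = 2.208 V.
With V_DC suppressed (replaced by a short), R_th = R1 ‖ R2 = (18.50 × 3.65)/(18.50 + 3.65) = 3.049 MΩ.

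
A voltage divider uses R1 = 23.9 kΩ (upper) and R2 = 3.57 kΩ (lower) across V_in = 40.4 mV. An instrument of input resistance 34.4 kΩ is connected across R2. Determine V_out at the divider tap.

The load sits in parallel with R2, giving an effective lower resistance R2' = R2·R_L/(R2+R_L) = 3.234 kΩ.
Then V_out = V_in · R2'/(R1 + R2') = 40.4 × 3.234/27.13 = 4.816 mV.

V_out ≈ 4.82 mV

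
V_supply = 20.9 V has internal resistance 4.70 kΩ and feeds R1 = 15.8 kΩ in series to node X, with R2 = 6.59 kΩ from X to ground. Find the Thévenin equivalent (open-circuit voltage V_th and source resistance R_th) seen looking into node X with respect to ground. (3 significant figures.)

V_th ≈ 5.08 V, R_th ≈ 4.99 kΩ

R1' = 4.70 + 15.8 = 20.50 kΩ (source resistance + R1).
With X open, the divider is unloaded: V_th = 20.9 × 6.59/27.09 = 5.084 V.
With V_supply suppressed (replaced by a short), R_th = R1' ‖ R2 = (20.50 × 6.59)/(20.50 + 6.59) = 4.987 kΩ.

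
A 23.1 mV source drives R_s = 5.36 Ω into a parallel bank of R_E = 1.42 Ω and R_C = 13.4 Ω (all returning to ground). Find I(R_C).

I ≈ 0.333 mA

Combine the parallel branches: R_p = (1/1.42 + 1/13.4)⁻¹ = 1.284 Ω.
Node voltage V_A = V_supply · R_p/(R_s + R_p) = 23.1 × 0.1932 = 4.464 mV.
I(R_C) = V_A / R_C = 4.464/13.4 = 0.3331 mA.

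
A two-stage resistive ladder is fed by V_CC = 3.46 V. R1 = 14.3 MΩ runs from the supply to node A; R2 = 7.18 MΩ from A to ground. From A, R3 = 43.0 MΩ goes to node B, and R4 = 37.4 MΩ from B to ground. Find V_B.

V_B ≈ 0.508 V

Node A sees R2 in parallel with the series input of stage 2, R3 + R4 = 80.40 MΩ.
R2 ‖ (R3+R4) = 6.591 MΩ.
V_A = 3.46 × 6.591/(14.3 + 6.591) = 1.092 V.
Then the unloaded second divider: V_B = V_A × R4/(R3+R4) = 1.092 × 0.4652 = 0.5078 V.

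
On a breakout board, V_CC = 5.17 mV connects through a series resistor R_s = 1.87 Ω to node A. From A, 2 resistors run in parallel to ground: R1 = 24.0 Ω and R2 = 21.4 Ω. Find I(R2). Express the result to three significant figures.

Combine the parallel branches: R_p = (1/24.0 + 1/21.4)⁻¹ = 11.31 Ω.
V_A by voltage divider: V_A = 5.17 × 11.31/(1.87 + 11.31) = 4.437 mV.
Branch current I = V_A/R2 = 4.437/21.4 = 0.2073 mA.

I ≈ 0.207 mA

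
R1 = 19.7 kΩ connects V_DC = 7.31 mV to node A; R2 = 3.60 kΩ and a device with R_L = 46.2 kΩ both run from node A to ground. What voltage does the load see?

First combine the lower leg with the load: R2 ‖ R_L = 3.340 kΩ.
Voltage divider with the loaded lower leg: V_out = 7.31 × 3.340/(19.7 + 3.340) = 7.31 × 0.1450 = 1.060 mV.
(Unloaded it would be 1.13 mV; the load pulls it down.)

V_out ≈ 1.06 mV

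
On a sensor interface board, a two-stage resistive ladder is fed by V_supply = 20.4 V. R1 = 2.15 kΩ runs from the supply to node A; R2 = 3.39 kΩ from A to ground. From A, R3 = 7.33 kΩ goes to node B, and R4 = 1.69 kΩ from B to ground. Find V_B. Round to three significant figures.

Node A sees R2 in parallel with the series input of stage 2, R3 + R4 = 9.020 kΩ.
Effective lower resistance at A: R2 ‖ 9.020 = 2.464 kΩ.
V_A = 20.4 × 2.464/(2.15 + 2.464) = 10.89 V.
V_B = V_A × 0.1874 = 2.041 V.

V_B ≈ 2.04 V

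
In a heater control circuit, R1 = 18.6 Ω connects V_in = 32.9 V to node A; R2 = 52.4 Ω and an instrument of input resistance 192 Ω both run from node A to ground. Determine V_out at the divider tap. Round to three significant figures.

V_out ≈ 22.7 V

R2 ‖ R_L = (52.4 × 192)/(52.4 + 192) = 41.17 Ω.
Voltage divider with the loaded lower leg: V_out = 32.9 × 41.17/(18.6 + 41.17) = 32.9 × 0.6888 = 22.66 V.
(Unloaded it would be 24.3 V; the load pulls it down.)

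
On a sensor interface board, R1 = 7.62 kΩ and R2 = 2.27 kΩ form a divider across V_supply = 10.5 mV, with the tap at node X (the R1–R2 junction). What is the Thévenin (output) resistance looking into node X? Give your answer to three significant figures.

R_th ≈ 1.75 kΩ

Looking into X with the source shorted: R_th = R1·R2/(R1+R2) = 7.620 × 2.27/9.890 = 1.749 kΩ.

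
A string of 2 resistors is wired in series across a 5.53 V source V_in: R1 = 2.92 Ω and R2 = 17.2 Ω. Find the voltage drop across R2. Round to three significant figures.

Total series resistance ΣR = 2.92 + 17.2 = 20.12 Ω.
Voltage divider: V = V_in · (17.20 / 20.12) = 5.53 × 0.8549 = 4.727 V.

V ≈ 4.73 V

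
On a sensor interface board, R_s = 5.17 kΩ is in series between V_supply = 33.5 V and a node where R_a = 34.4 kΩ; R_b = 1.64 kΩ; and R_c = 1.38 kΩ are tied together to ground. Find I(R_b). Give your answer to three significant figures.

I ≈ 2.54 mA

Equivalent of the parallel group: R_p = 0.7334 kΩ.
Node voltage V_A = V_supply · R_p/(R_s + R_p) = 33.5 × 0.1242 = 4.162 V.
I(R_b) = V_A / R_b = 4.162/1.64 = 2.538 mA.
(Check via current divider: I_total = 5.675 mA; share G_k/ΣG = 0.4472 → same result.)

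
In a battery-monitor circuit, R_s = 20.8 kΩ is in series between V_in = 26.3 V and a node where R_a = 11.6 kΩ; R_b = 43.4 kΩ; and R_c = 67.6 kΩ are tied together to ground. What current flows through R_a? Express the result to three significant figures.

I ≈ 0.633 mA

Equivalent of the parallel group: R_p = 8.062 kΩ.
V_A = 26.3 × 8.062/28.86 = 7.346 V.
I(R_a) = V_A / R_a = 7.346/11.6 = 0.6333 mA.
(Equivalently: I_total = 0.9112 mA, then current-divider fraction G_k/ΣG = 0.6950.)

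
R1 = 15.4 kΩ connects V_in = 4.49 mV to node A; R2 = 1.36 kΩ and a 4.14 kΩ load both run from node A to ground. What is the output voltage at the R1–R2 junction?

V_out ≈ 0.280 mV

The load sits in parallel with R2, giving an effective lower resistance R2' = R2·R_L/(R2+R_L) = 1.024 kΩ.
Voltage divider with the loaded lower leg: V_out = 4.49 × 1.024/(15.4 + 1.024) = 4.49 × 0.06233 = 0.2799 mV.
(Unloaded it would be 0.364 mV; the load pulls it down.)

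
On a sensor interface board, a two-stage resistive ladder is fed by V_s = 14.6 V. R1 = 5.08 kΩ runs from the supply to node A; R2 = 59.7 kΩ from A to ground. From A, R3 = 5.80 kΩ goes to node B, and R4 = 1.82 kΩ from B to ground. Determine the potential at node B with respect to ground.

Node A sees R2 in parallel with the series input of stage 2, R3 + R4 = 7.620 kΩ.
Effective lower resistance at A: R2 ‖ 7.620 = 6.757 kΩ.
First divider: V_A = V_s · 6.757/(5.08 + 6.757) = 8.334 V.
Stage 2 is unloaded, so V_B = V_A · R4/(R3+R4) = 8.334 × 1.82/7.620 = 1.991 V.

V_B ≈ 1.99 V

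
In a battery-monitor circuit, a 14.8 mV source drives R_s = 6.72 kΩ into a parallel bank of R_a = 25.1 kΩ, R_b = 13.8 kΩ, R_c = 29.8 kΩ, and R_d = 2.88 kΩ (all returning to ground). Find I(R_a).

I ≈ 0.137 µA

Parallel bank: R_p = 1/(1/25.1 + 1/13.8 + 1/29.8 + 1/2.88) = 2.028 kΩ.
V_A = 14.8 × 2.028/8.748 = 3.431 mV.
I(R_a) = V_A / R_a = 3.431/25.1 = 0.1367 µA.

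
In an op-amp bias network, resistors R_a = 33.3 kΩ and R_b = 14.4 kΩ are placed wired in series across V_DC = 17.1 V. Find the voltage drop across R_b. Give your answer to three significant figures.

Total series resistance ΣR = 33.3 + 14.4 = 47.70 kΩ.
Voltage divider: V = V_DC · (14.40 / 47.70) = 17.1 × 0.3019 = 5.162 V.

V ≈ 5.16 V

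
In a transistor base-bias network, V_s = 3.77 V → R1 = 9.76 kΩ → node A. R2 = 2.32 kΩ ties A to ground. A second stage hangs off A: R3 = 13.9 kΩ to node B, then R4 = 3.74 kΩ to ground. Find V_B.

V_B ≈ 0.139 V

Looking into the second stage from A: R3 + R4 = 17.64 kΩ appears in parallel with R2.
Effective lower resistance at A: R2 ‖ 17.64 = 2.050 kΩ.
V_A = 3.77 × 2.050/(9.76 + 2.050) = 0.6545 V.
Stage 2 is unloaded, so V_B = V_A · R4/(R3+R4) = 0.6545 × 3.74/17.64 = 0.1388 V.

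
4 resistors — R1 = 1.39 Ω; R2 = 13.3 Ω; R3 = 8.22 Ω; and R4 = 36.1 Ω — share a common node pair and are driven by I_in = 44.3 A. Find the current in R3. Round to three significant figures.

I ≈ 5.71 A

ΣG = 1/1.39 + 1/13.3 + 1/8.22 + 1/36.1 = 0.9440.
By the current-divider rule, I = I_in · G_k/ΣG = 44.3 × 0.1289 = 5.709 A.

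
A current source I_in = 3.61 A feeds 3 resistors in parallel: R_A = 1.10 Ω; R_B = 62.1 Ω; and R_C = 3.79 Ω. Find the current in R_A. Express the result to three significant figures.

Conductances: ΣG = 1/1.10 + 1/62.1 + 1/3.79 = 1.189 (1/Ω).
R_A takes the fraction G_k/ΣG = 0.9091/1.189 = 0.7646, so I = 3.61 × 0.7646 = 2.760 A.

I ≈ 2.76 A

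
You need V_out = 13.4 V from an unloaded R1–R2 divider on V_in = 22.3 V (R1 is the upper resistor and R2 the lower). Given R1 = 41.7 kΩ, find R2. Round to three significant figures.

V_out/V_in = R2/(R1+R2) = 0.6009.
So R2 = R1 · V_out/(V_in − V_out) = 41.7 × 13.4/(22.3 − 13.4) = 41.7 × 1.506 = 62.78 kΩ.

R2 ≈ 62.8 kΩ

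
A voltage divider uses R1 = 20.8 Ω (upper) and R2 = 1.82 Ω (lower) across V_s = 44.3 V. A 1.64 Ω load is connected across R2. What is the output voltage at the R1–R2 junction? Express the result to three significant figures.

V_out ≈ 1.76 V

R2 ‖ R_L = (1.82 × 1.64)/(1.82 + 1.64) = 0.8627 Ω.
Now apply the divider: V_out = 44.3 × 0.03982 = 1.764 V.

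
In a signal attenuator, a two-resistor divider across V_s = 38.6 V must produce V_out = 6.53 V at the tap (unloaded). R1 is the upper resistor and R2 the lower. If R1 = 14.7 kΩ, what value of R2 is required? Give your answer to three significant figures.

The divider ratio is R2/(R1+R2) = 6.53/38.6 = 0.1692.
Rearranging, R2 = R1·k/(1−k) = 14.7 × 0.2036 = 2.993 kΩ.

R2 ≈ 2.99 kΩ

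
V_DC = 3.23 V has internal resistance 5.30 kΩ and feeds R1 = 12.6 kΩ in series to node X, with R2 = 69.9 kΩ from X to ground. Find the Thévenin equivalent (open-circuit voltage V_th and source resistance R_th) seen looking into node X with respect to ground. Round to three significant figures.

R1' = 5.30 + 12.6 = 17.90 kΩ (source resistance + R1).
V_th is the unloaded tap voltage: V_DC · R2/(R1'+R2) = 3.23 × 0.7961 = 2.571 V.
Zeroing V_DC shorts the top of R1' to ground, so R_th = R1' ‖ R2 = 14.25 kΩ.

V_th ≈ 2.57 V, R_th ≈ 14.3 kΩ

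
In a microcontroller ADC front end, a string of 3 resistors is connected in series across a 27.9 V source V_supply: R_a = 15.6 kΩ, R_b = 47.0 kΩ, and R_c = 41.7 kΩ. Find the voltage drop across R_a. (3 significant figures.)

V ≈ 4.17 V

Series total: ΣR = 15.6 + 47.0 + 41.7 = 104.3 kΩ.
By the voltage-divider rule, V = 27.9 × 15.60/104.3 = 4.173 V.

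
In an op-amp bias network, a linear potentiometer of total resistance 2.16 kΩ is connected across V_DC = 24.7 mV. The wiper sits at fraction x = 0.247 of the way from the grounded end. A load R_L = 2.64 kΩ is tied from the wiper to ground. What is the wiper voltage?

V_out ≈ 5.30 mV

The pot divides into 1.626 kΩ above the wiper and 0.5335 kΩ below.
R_L loads the lower segment: effective lower R = 0.4438 kΩ.
V_out = 24.7 × 0.4438/(1.626 + 0.4438) = 5.295 mV.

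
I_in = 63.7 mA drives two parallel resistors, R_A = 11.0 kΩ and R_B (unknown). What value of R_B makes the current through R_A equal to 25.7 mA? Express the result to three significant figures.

In a two-way split, I_A/I_in = R_B/(R_A + R_B).
With f = 0.4035, R_B = R_A · f/(1−f) = 11.0 × 0.6763 = 7.439 kΩ.

R_B ≈ 7.44 kΩ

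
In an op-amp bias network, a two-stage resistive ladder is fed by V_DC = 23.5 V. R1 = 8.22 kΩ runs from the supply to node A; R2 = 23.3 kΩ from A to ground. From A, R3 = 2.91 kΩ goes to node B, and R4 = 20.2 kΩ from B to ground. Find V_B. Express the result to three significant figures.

V_B ≈ 12.0 V

The second stage (R3 + R4 = 23.11 kΩ) loads node A in parallel with R2.
R2 ‖ (R3+R4) = 11.60 kΩ.
V_A = 23.5 × 11.60/(8.22 + 11.60) = 13.75 V.
V_B = V_A × 0.8741 = 12.02 V.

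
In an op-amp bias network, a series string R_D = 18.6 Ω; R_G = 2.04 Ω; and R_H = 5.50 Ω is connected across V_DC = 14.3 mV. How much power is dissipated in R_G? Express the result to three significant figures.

Series current I = V_DC/ΣR = 14.3/26.14 = 0.5471 mA.
P(R_G) = I²·R_G = (0.5471)² × 2.04 = 0.6105 µW.

P ≈ 0.611 µW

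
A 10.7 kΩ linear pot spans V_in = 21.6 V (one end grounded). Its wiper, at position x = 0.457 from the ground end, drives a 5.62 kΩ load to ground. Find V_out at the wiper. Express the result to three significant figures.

V_out ≈ 6.70 V

Lower segment x·R_p = 4.890 kΩ; upper segment (1−x)·R_p = 5.810 kΩ.
Lower segment in parallel with the load: 4.890 ‖ 5.62 = 2.615 kΩ.
V_out = 21.6 × 2.615/(5.810 + 2.615) = 6.704 V.
(Unloaded: V_out = x·V_in = 9.87 V.)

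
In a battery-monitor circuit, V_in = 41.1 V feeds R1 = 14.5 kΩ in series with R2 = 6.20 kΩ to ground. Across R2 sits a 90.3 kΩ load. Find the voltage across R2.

First combine the lower leg with the load: R2 ‖ R_L = 5.802 kΩ.
Then V_out = V_in · R2'/(R1 + R2') = 41.1 × 5.802/20.30 = 11.75 V.

V_out ≈ 11.7 V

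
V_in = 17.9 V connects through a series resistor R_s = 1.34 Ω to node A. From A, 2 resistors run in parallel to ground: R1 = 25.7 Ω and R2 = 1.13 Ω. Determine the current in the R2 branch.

Equivalent of the parallel group: R_p = 1.082 Ω.
V_A = 17.9 × 1.082/2.422 = 7.998 V.
Branch current I = V_A/R2 = 7.998/1.13 = 7.078 A.

I ≈ 7.08 A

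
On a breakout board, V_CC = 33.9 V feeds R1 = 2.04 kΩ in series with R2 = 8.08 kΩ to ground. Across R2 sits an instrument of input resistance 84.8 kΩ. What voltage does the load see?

First combine the lower leg with the load: R2 ‖ R_L = 7.377 kΩ.
Now apply the divider: V_out = 33.9 × 0.7834 = 26.56 V.

V_out ≈ 26.6 V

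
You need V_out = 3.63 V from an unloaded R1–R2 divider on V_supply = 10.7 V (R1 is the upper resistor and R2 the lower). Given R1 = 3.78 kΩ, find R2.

V_out/V_supply = R2/(R1+R2) = 0.3393.
Rearranging, R2 = R1·k/(1−k) = 3.78 × 0.5134 = 1.941 kΩ.

R2 ≈ 1.94 kΩ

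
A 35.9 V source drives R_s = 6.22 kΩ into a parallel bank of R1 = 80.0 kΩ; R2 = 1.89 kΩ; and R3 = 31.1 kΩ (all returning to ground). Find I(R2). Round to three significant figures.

I ≈ 4.16 mA

Parallel bank: R_p = 1/(1/80.0 + 1/1.89 + 1/31.1) = 1.743 kΩ.
Node voltage V_A = V_DC · R_p/(R_s + R_p) = 35.9 × 0.2189 = 7.858 V.
Branch current I = V_A/R2 = 7.858/1.89 = 4.158 mA.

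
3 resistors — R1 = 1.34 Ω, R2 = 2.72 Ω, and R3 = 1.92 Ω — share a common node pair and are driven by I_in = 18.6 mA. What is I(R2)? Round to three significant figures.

I ≈ 4.18 mA

Total conductance ΣG = 1/1.34 + 1/2.72 + 1/1.92 = 1.635 (units of 1/Ω).
By the current-divider rule, I = I_in · G_k/ΣG = 18.6 × 0.2249 = 4.183 mA.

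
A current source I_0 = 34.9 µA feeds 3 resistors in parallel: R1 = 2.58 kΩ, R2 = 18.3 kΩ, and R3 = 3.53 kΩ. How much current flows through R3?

I ≈ 13.6 µA

ΣG = 1/2.58 + 1/18.3 + 1/3.53 = 0.7255.
R3 takes the fraction G_k/ΣG = 0.2833/0.7255 = 0.3905, so I = 34.9 × 0.3905 = 13.63 µA.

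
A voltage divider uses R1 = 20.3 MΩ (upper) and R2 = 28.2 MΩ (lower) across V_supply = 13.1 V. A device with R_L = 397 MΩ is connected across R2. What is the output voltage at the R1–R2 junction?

R2 ‖ R_L = (28.2 × 397)/(28.2 + 397) = 26.33 MΩ.
Now apply the divider: V_out = 13.1 × 0.5647 = 7.397 V.
(Unloaded it would be 7.62 V; the load pulls it down.)

V_out ≈ 7.40 V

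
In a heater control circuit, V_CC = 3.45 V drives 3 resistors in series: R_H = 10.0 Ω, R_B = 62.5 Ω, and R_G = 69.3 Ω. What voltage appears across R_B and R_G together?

Total series resistance ΣR = 10.0 + 62.5 + 69.3 = 141.8 Ω.
R_{R_B..R_G} = 62.5 + 69.3 = 131.8 Ω.
By the voltage-divider rule, V = 3.45 × 131.8/141.8 = 3.207 V.

V ≈ 3.21 V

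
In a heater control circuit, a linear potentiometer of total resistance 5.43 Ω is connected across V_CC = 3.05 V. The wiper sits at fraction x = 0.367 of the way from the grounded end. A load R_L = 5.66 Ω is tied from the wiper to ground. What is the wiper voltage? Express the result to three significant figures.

V_out ≈ 0.915 V

Lower segment x·R_p = 1.993 Ω; upper segment (1−x)·R_p = 3.437 Ω.
(x·R_p) ‖ R_L = 1.474 Ω.
Then V_out = V_CC · 1.474/(3.437 + 1.474) = 0.9153 V.
(Unloaded: V_out = x·V_CC = 1.12 V.)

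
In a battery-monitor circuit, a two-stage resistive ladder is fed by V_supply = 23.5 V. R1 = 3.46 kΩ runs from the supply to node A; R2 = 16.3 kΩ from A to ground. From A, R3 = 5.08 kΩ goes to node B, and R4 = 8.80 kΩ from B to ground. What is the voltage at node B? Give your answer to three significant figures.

Node A sees R2 in parallel with the series input of stage 2, R3 + R4 = 13.88 kΩ.
Effective lower resistance at A: R2 ‖ 13.88 = 7.496 kΩ.
First divider: V_A = V_supply · 7.496/(3.46 + 7.496) = 16.08 V.
Then the unloaded second divider: V_B = V_A × R4/(R3+R4) = 16.08 × 0.6340 = 10.19 V.

V_B ≈ 10.2 V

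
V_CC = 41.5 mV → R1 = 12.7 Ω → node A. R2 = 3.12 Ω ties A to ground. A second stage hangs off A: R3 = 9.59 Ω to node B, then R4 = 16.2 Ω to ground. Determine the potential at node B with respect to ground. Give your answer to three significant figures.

V_B ≈ 4.69 mV

Looking into the second stage from A: R3 + R4 = 25.79 Ω appears in parallel with R2.
R2 ‖ (R3+R4) = 2.783 Ω.
V_A = 41.5 × 2.783/(12.7 + 2.783) = 7.460 mV.
Stage 2 is unloaded, so V_B = V_A · R4/(R3+R4) = 7.460 × 16.2/25.79 = 4.686 mV.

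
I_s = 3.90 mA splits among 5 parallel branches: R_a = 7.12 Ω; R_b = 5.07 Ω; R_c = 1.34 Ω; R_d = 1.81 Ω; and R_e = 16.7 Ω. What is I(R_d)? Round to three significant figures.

ΣG = 1/7.12 + 1/5.07 + 1/1.34 + 1/1.81 + 1/16.7 = 1.696.
Current divider: I(R_d) = I_s · G_k/ΣG = 3.90 × (0.5525/1.696) = 3.90 × 0.3257 = 1.270 mA.

I ≈ 1.27 mA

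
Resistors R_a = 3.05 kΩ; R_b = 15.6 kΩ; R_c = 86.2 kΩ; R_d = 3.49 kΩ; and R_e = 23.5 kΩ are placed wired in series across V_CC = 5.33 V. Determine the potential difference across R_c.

V ≈ 3.48 V

Series total: ΣR = 3.05 + 15.6 + 86.2 + 3.49 + 23.5 = 131.8 kΩ.
By the voltage-divider rule, V = 5.33 × 86.20/131.8 = 3.485 V.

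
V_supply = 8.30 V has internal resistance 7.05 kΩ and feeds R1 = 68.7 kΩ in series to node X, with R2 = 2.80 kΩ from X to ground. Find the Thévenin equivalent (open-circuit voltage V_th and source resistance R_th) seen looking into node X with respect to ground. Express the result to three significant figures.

V_th ≈ 0.296 V, R_th ≈ 2.70 kΩ

R1' = 7.05 + 68.7 = 75.75 kΩ (source resistance + R1).
Open-circuit (no load on X): V_th = V_supply · R2/(R1' + R2) = 8.30 × 2.80/(75.75 + 2.80) = 0.2959 V.
With V_supply suppressed (replaced by a short), R_th = R1' ‖ R2 = (75.75 × 2.80)/(75.75 + 2.80) = 2.700 kΩ.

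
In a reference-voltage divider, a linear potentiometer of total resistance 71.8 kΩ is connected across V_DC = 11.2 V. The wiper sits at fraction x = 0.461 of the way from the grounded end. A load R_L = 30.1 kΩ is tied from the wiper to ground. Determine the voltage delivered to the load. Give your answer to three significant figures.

The pot divides into 38.70 kΩ above the wiper and 33.10 kΩ below.
(x·R_p) ‖ R_L = 15.76 kΩ.
V_out = 11.2 × 15.76/(38.70 + 15.76) = 3.242 V.
(Unloaded: V_out = x·V_DC = 5.16 V.)

V_out ≈ 3.24 V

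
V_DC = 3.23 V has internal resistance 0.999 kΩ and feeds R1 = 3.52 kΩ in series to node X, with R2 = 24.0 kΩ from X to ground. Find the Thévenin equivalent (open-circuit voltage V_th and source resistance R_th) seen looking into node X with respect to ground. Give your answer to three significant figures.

V_th ≈ 2.72 V, R_th ≈ 3.80 kΩ

R1' = 0.999 + 3.52 = 4.519 kΩ (source resistance + R1).
With X open, the divider is unloaded: V_th = 3.23 × 24.0/28.52 = 2.718 V.
Zeroing V_DC shorts the top of R1' to ground, so R_th = R1' ‖ R2 = 3.803 kΩ.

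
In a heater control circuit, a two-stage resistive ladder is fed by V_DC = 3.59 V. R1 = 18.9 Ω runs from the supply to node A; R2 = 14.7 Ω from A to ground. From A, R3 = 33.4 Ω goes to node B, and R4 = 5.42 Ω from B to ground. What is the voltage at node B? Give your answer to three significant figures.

V_B ≈ 0.181 V

The second stage (R3 + R4 = 38.82 Ω) loads node A in parallel with R2.
R2 ‖ (R3+R4) = 10.66 Ω.
So V_A = 3.59 × 0.3607 = 1.295 V.
Stage 2 is unloaded, so V_B = V_A · R4/(R3+R4) = 1.295 × 5.42/38.82 = 0.1808 V.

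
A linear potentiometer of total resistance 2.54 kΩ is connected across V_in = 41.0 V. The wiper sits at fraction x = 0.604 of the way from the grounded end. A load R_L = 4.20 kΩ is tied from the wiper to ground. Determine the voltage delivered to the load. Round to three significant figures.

V_out ≈ 21.6 V

Lower segment x·R_p = 1.534 kΩ; upper segment (1−x)·R_p = 1.006 kΩ.
Lower segment in parallel with the load: 1.534 ‖ 4.20 = 1.124 kΩ.
Then V_out = V_in · 1.124/(1.006 + 1.124) = 21.63 V.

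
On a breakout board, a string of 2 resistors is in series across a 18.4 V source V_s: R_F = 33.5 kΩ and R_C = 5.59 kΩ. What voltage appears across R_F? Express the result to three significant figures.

V ≈ 15.8 V

Series total: ΣR = 33.5 + 5.59 = 39.09 kΩ.
Voltage divider: V = V_s · (33.50 / 39.09) = 18.4 × 0.8570 = 15.77 V.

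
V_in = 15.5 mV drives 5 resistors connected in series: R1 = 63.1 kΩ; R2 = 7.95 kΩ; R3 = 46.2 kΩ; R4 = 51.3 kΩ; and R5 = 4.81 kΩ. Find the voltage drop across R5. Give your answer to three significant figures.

V ≈ 0.430 mV

ΣR = 63.1 + 7.95 + 46.2 + 51.3 + 4.81 = 173.4 kΩ.
Voltage divider: V = V_in · (4.810 / 173.4) = 15.5 × 0.02775 = 0.4301 mV.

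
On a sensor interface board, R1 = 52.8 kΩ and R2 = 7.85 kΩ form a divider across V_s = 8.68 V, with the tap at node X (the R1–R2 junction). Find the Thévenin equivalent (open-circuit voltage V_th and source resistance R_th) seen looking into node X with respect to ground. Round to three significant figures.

V_th ≈ 1.12 V, R_th ≈ 6.83 kΩ

V_th is the unloaded tap voltage: V_s · R2/(R1+R2) = 8.68 × 0.1294 = 1.123 V.
Zeroing V_s shorts the top of R1 to ground, so R_th = R1 ‖ R2 = 6.834 kΩ.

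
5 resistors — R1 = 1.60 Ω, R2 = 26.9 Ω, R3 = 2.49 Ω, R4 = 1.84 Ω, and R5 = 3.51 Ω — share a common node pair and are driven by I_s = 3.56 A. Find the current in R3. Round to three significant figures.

Total conductance ΣG = 1/1.60 + 1/26.9 + 1/2.49 + 1/1.84 + 1/3.51 = 1.892 (units of 1/Ω).
Current divider: I(R3) = I_s · G_k/ΣG = 3.56 × (0.4016/1.892) = 3.56 × 0.2122 = 0.7556 A.

I ≈ 0.756 A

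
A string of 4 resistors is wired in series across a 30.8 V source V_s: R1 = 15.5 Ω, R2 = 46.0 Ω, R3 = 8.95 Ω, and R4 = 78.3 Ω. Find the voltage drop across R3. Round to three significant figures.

Total series resistance ΣR = 15.5 + 46.0 + 8.95 + 78.3 = 148.8 Ω.
V = V_s · R/ΣR = 30.8 × 0.06017 = 1.853 V.

V ≈ 1.85 V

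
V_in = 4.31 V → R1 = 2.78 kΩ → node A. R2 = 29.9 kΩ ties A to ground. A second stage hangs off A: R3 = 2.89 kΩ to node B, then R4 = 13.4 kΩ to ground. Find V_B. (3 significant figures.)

Node A sees R2 in parallel with the series input of stage 2, R3 + R4 = 16.29 kΩ.
R2 ‖ (R3+R4) = 10.54 kΩ.
So V_A = 4.31 × 0.7914 = 3.411 V.
V_B = V_A × 0.8226 = 2.806 V.

V_B ≈ 2.81 V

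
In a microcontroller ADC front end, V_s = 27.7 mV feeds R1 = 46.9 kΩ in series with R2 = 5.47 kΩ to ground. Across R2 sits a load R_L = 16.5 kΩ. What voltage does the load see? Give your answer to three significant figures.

V_out ≈ 2.23 mV

The load sits in parallel with R2, giving an effective lower resistance R2' = R2·R_L/(R2+R_L) = 4.108 kΩ.
Voltage divider with the loaded lower leg: V_out = 27.7 × 4.108/(46.9 + 4.108) = 27.7 × 0.08054 = 2.231 mV.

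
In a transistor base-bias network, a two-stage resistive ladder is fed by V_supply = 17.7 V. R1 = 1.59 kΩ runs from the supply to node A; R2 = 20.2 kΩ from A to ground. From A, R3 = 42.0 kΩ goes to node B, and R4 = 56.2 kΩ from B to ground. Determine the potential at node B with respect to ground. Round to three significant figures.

V_B ≈ 9.25 V

The second stage (R3 + R4 = 98.20 kΩ) loads node A in parallel with R2.
Effective lower resistance at A: R2 ‖ 98.20 = 16.75 kΩ.
So V_A = 17.7 × 0.9133 = 16.17 V.
V_B = V_A × 0.5723 = 9.252 V.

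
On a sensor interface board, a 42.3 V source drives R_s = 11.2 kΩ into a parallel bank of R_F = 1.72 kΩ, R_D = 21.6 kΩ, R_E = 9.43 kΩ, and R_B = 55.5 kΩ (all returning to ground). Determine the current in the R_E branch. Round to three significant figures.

I ≈ 0.476 mA

Combine the parallel branches: R_p = (1/1.72 + 1/21.6 + 1/9.43 + 1/55.5)⁻¹ = 1.330 kΩ.
V_A = 42.3 × 1.330/12.53 = 4.491 V.
I(R_E) = V_A / R_E = 4.491/9.43 = 0.4762 mA.
(Equivalently: I_total = 3.376 mA, then current-divider fraction G_k/ΣG = 0.1411.)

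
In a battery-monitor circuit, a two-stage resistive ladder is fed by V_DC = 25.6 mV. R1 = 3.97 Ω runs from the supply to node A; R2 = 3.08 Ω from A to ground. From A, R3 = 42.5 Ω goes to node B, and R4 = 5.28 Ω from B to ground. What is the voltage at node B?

V_B ≈ 1.19 mV

Node A sees R2 in parallel with the series input of stage 2, R3 + R4 = 47.78 Ω.
R2 ‖ (R3+R4) = 2.893 Ω.
So V_A = 25.6 × 0.4216 = 10.79 mV.
V_B = V_A × 0.1105 = 1.193 mV.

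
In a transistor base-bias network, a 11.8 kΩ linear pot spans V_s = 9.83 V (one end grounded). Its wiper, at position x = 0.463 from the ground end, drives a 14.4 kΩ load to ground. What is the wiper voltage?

V_out ≈ 3.78 V

The pot divides into 6.337 kΩ above the wiper and 5.463 kΩ below.
(x·R_p) ‖ R_L = 3.961 kΩ.
V_out = 9.83 × 3.961/(6.337 + 3.961) = 3.781 V.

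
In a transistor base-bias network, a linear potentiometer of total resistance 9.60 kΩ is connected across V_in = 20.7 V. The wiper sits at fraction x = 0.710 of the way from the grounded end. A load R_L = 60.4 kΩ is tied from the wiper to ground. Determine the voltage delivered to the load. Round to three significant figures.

The pot divides into 2.784 kΩ above the wiper and 6.816 kΩ below.
(x·R_p) ‖ R_L = 6.125 kΩ.
Then V_out = V_in · 6.125/(2.784 + 6.125) = 14.23 V.
(Unloaded: V_out = x·V_in = 14.7 V.)

V_out ≈ 14.2 V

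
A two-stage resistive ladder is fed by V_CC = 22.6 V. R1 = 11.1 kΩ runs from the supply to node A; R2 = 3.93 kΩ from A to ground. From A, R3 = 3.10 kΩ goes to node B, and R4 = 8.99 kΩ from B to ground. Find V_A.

V_A ≈ 4.77 V

The second stage (R3 + R4 = 12.09 kΩ) loads node A in parallel with R2.
Effective lower resistance at A: R2 ‖ 12.09 = 2.966 kΩ.
First divider: V_A = V_CC · 2.966/(11.1 + 2.966) = 4.765 V.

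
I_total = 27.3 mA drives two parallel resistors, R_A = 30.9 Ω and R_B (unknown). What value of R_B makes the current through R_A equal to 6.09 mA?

R_B ≈ 8.87 Ω

In a two-way split, I_A/I_total = R_B/(R_A + R_B).
6.09/27.3 = R_B/(R_A + R_B) → R_B = R_A · (0.2231)/(1 − 0.2231) = 30.9 × 0.2871 = 8.872 Ω.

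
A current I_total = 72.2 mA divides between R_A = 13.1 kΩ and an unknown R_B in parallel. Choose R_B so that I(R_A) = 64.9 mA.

The fraction through R_A equals R_B/(R_A+R_B).
64.9/72.2 = R_B/(R_A + R_B) → R_B = R_A · (0.8989)/(1 − 0.8989) = 13.1 × 8.890 = 116.5 kΩ.

R_B ≈ 116 kΩ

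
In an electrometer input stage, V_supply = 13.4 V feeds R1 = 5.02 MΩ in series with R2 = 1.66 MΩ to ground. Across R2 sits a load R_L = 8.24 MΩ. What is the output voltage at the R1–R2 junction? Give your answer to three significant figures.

R2 ‖ R_L = (1.66 × 8.24)/(1.66 + 8.24) = 1.382 MΩ.
Now apply the divider: V_out = 13.4 × 0.2158 = 2.892 V.
(Unloaded it would be 3.33 V; the load pulls it down.)

V_out ≈ 2.89 V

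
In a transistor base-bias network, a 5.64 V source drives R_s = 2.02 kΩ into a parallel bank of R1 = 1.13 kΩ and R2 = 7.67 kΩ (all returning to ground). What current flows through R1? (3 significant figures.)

I ≈ 1.64 mA

Parallel bank: R_p = 1/(1/1.13 + 1/7.67) = 0.9849 kΩ.
V_A by voltage divider: V_A = 5.64 × 0.9849/(2.02 + 0.9849) = 1.849 V.
Branch current I = V_A/R1 = 1.849/1.13 = 1.636 mA.
(Equivalently: I_total = 1.877 mA, then current-divider fraction G_k/ΣG = 0.8716.)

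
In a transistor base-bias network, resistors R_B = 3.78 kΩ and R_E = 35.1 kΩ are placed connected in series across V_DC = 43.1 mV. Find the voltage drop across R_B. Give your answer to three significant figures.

Series total: ΣR = 3.78 + 35.1 = 38.88 kΩ.
V = V_DC · R/ΣR = 43.1 × 0.09722 = 4.190 mV.

V ≈ 4.19 mV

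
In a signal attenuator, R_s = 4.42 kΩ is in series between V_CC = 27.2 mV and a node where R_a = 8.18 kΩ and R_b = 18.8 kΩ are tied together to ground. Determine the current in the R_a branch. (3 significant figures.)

I ≈ 1.87 µA

Combine the parallel branches: R_p = (1/8.18 + 1/18.8)⁻¹ = 5.700 kΩ.
V_A = 27.2 × 5.700/10.12 = 15.32 mV.
I(R_a) = V_A / R_a = 15.32/8.18 = 1.873 µA.
(Check via current divider: I_total = 2.688 µA; share G_k/ΣG = 0.6968 → same result.)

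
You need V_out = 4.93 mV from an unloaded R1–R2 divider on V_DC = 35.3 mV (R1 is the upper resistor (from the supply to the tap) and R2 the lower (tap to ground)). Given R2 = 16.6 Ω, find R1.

Required fraction k = V_out/V_DC = 0.1397.
So R1 = R2 · (V_DC/V_out − 1) = 16.6 × (35.3/4.93 − 1) = 16.6 × 6.160 = 102.3 Ω.

R1 ≈ 102 Ω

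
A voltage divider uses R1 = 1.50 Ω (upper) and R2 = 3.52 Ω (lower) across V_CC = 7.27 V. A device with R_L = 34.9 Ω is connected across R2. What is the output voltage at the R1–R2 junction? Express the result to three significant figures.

V_out ≈ 4.95 V

The load sits in parallel with R2, giving an effective lower resistance R2' = R2·R_L/(R2+R_L) = 3.198 Ω.
Now apply the divider: V_out = 7.27 × 0.6807 = 4.949 V.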